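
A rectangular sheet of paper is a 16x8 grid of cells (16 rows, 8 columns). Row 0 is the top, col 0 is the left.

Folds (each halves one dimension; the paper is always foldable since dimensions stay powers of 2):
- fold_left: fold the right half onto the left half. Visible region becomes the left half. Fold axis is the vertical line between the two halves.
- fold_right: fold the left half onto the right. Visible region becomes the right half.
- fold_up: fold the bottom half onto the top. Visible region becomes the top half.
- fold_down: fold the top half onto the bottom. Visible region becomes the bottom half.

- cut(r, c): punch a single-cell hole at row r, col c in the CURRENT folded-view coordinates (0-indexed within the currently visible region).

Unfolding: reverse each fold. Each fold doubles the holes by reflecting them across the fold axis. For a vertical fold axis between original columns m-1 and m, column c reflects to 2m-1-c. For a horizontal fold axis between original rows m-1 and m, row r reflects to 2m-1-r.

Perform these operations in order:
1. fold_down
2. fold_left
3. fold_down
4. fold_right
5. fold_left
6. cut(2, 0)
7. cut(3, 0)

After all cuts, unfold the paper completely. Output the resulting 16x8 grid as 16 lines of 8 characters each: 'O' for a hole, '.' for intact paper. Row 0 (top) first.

Op 1 fold_down: fold axis h@8; visible region now rows[8,16) x cols[0,8) = 8x8
Op 2 fold_left: fold axis v@4; visible region now rows[8,16) x cols[0,4) = 8x4
Op 3 fold_down: fold axis h@12; visible region now rows[12,16) x cols[0,4) = 4x4
Op 4 fold_right: fold axis v@2; visible region now rows[12,16) x cols[2,4) = 4x2
Op 5 fold_left: fold axis v@3; visible region now rows[12,16) x cols[2,3) = 4x1
Op 6 cut(2, 0): punch at orig (14,2); cuts so far [(14, 2)]; region rows[12,16) x cols[2,3) = 4x1
Op 7 cut(3, 0): punch at orig (15,2); cuts so far [(14, 2), (15, 2)]; region rows[12,16) x cols[2,3) = 4x1
Unfold 1 (reflect across v@3): 4 holes -> [(14, 2), (14, 3), (15, 2), (15, 3)]
Unfold 2 (reflect across v@2): 8 holes -> [(14, 0), (14, 1), (14, 2), (14, 3), (15, 0), (15, 1), (15, 2), (15, 3)]
Unfold 3 (reflect across h@12): 16 holes -> [(8, 0), (8, 1), (8, 2), (8, 3), (9, 0), (9, 1), (9, 2), (9, 3), (14, 0), (14, 1), (14, 2), (14, 3), (15, 0), (15, 1), (15, 2), (15, 3)]
Unfold 4 (reflect across v@4): 32 holes -> [(8, 0), (8, 1), (8, 2), (8, 3), (8, 4), (8, 5), (8, 6), (8, 7), (9, 0), (9, 1), (9, 2), (9, 3), (9, 4), (9, 5), (9, 6), (9, 7), (14, 0), (14, 1), (14, 2), (14, 3), (14, 4), (14, 5), (14, 6), (14, 7), (15, 0), (15, 1), (15, 2), (15, 3), (15, 4), (15, 5), (15, 6), (15, 7)]
Unfold 5 (reflect across h@8): 64 holes -> [(0, 0), (0, 1), (0, 2), (0, 3), (0, 4), (0, 5), (0, 6), (0, 7), (1, 0), (1, 1), (1, 2), (1, 3), (1, 4), (1, 5), (1, 6), (1, 7), (6, 0), (6, 1), (6, 2), (6, 3), (6, 4), (6, 5), (6, 6), (6, 7), (7, 0), (7, 1), (7, 2), (7, 3), (7, 4), (7, 5), (7, 6), (7, 7), (8, 0), (8, 1), (8, 2), (8, 3), (8, 4), (8, 5), (8, 6), (8, 7), (9, 0), (9, 1), (9, 2), (9, 3), (9, 4), (9, 5), (9, 6), (9, 7), (14, 0), (14, 1), (14, 2), (14, 3), (14, 4), (14, 5), (14, 6), (14, 7), (15, 0), (15, 1), (15, 2), (15, 3), (15, 4), (15, 5), (15, 6), (15, 7)]

Answer: OOOOOOOO
OOOOOOOO
........
........
........
........
OOOOOOOO
OOOOOOOO
OOOOOOOO
OOOOOOOO
........
........
........
........
OOOOOOOO
OOOOOOOO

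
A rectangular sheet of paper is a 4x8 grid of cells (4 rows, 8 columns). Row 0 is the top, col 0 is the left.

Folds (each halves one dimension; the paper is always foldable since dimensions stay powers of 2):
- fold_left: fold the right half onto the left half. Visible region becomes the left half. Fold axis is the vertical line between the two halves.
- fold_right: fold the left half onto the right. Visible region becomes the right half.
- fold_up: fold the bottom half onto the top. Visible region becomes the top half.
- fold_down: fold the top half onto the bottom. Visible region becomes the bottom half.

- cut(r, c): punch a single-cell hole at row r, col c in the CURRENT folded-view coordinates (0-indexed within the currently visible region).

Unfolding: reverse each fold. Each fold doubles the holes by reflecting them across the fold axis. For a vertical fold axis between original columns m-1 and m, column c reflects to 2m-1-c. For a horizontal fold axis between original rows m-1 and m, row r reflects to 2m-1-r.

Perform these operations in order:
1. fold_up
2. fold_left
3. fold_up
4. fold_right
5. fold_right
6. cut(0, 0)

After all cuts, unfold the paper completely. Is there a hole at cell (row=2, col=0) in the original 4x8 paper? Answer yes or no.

Answer: yes

Derivation:
Op 1 fold_up: fold axis h@2; visible region now rows[0,2) x cols[0,8) = 2x8
Op 2 fold_left: fold axis v@4; visible region now rows[0,2) x cols[0,4) = 2x4
Op 3 fold_up: fold axis h@1; visible region now rows[0,1) x cols[0,4) = 1x4
Op 4 fold_right: fold axis v@2; visible region now rows[0,1) x cols[2,4) = 1x2
Op 5 fold_right: fold axis v@3; visible region now rows[0,1) x cols[3,4) = 1x1
Op 6 cut(0, 0): punch at orig (0,3); cuts so far [(0, 3)]; region rows[0,1) x cols[3,4) = 1x1
Unfold 1 (reflect across v@3): 2 holes -> [(0, 2), (0, 3)]
Unfold 2 (reflect across v@2): 4 holes -> [(0, 0), (0, 1), (0, 2), (0, 3)]
Unfold 3 (reflect across h@1): 8 holes -> [(0, 0), (0, 1), (0, 2), (0, 3), (1, 0), (1, 1), (1, 2), (1, 3)]
Unfold 4 (reflect across v@4): 16 holes -> [(0, 0), (0, 1), (0, 2), (0, 3), (0, 4), (0, 5), (0, 6), (0, 7), (1, 0), (1, 1), (1, 2), (1, 3), (1, 4), (1, 5), (1, 6), (1, 7)]
Unfold 5 (reflect across h@2): 32 holes -> [(0, 0), (0, 1), (0, 2), (0, 3), (0, 4), (0, 5), (0, 6), (0, 7), (1, 0), (1, 1), (1, 2), (1, 3), (1, 4), (1, 5), (1, 6), (1, 7), (2, 0), (2, 1), (2, 2), (2, 3), (2, 4), (2, 5), (2, 6), (2, 7), (3, 0), (3, 1), (3, 2), (3, 3), (3, 4), (3, 5), (3, 6), (3, 7)]
Holes: [(0, 0), (0, 1), (0, 2), (0, 3), (0, 4), (0, 5), (0, 6), (0, 7), (1, 0), (1, 1), (1, 2), (1, 3), (1, 4), (1, 5), (1, 6), (1, 7), (2, 0), (2, 1), (2, 2), (2, 3), (2, 4), (2, 5), (2, 6), (2, 7), (3, 0), (3, 1), (3, 2), (3, 3), (3, 4), (3, 5), (3, 6), (3, 7)]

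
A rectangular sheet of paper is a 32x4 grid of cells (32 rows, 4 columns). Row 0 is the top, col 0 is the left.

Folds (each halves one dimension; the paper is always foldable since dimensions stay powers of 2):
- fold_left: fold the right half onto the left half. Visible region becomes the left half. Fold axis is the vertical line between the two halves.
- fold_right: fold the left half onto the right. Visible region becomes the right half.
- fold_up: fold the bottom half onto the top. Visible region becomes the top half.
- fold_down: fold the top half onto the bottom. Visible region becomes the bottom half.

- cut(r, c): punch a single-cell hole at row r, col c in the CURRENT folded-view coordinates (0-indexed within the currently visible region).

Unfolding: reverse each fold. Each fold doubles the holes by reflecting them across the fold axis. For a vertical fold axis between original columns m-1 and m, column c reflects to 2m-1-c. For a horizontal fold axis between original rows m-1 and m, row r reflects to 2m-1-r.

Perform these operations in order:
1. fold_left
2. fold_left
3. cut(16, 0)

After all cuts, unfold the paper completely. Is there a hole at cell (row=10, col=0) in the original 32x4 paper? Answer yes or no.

Answer: no

Derivation:
Op 1 fold_left: fold axis v@2; visible region now rows[0,32) x cols[0,2) = 32x2
Op 2 fold_left: fold axis v@1; visible region now rows[0,32) x cols[0,1) = 32x1
Op 3 cut(16, 0): punch at orig (16,0); cuts so far [(16, 0)]; region rows[0,32) x cols[0,1) = 32x1
Unfold 1 (reflect across v@1): 2 holes -> [(16, 0), (16, 1)]
Unfold 2 (reflect across v@2): 4 holes -> [(16, 0), (16, 1), (16, 2), (16, 3)]
Holes: [(16, 0), (16, 1), (16, 2), (16, 3)]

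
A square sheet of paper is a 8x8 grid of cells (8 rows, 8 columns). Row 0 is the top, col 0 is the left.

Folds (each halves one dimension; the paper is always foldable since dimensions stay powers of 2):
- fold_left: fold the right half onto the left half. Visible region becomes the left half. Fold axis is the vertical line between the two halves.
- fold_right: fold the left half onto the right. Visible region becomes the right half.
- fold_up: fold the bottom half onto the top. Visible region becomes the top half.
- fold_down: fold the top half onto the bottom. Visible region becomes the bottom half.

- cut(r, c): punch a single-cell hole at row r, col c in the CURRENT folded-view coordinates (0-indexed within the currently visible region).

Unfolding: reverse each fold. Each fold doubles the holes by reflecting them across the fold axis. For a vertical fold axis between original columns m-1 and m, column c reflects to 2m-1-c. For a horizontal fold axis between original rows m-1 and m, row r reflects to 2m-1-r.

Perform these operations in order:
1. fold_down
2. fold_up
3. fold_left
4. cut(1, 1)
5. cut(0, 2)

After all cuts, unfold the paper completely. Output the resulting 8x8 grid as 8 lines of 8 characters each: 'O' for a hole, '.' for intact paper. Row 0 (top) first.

Op 1 fold_down: fold axis h@4; visible region now rows[4,8) x cols[0,8) = 4x8
Op 2 fold_up: fold axis h@6; visible region now rows[4,6) x cols[0,8) = 2x8
Op 3 fold_left: fold axis v@4; visible region now rows[4,6) x cols[0,4) = 2x4
Op 4 cut(1, 1): punch at orig (5,1); cuts so far [(5, 1)]; region rows[4,6) x cols[0,4) = 2x4
Op 5 cut(0, 2): punch at orig (4,2); cuts so far [(4, 2), (5, 1)]; region rows[4,6) x cols[0,4) = 2x4
Unfold 1 (reflect across v@4): 4 holes -> [(4, 2), (4, 5), (5, 1), (5, 6)]
Unfold 2 (reflect across h@6): 8 holes -> [(4, 2), (4, 5), (5, 1), (5, 6), (6, 1), (6, 6), (7, 2), (7, 5)]
Unfold 3 (reflect across h@4): 16 holes -> [(0, 2), (0, 5), (1, 1), (1, 6), (2, 1), (2, 6), (3, 2), (3, 5), (4, 2), (4, 5), (5, 1), (5, 6), (6, 1), (6, 6), (7, 2), (7, 5)]

Answer: ..O..O..
.O....O.
.O....O.
..O..O..
..O..O..
.O....O.
.O....O.
..O..O..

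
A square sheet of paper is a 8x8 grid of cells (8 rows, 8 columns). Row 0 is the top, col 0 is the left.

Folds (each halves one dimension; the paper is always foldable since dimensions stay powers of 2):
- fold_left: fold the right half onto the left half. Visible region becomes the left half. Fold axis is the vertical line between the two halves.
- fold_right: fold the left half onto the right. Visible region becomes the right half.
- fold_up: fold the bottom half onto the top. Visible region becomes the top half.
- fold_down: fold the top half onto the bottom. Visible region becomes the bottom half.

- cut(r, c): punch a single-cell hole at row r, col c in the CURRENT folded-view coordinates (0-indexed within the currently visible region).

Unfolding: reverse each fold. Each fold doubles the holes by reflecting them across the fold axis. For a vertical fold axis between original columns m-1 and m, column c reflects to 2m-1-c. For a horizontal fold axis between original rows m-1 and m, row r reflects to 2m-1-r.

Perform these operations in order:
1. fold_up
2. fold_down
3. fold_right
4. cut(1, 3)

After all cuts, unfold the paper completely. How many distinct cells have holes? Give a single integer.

Op 1 fold_up: fold axis h@4; visible region now rows[0,4) x cols[0,8) = 4x8
Op 2 fold_down: fold axis h@2; visible region now rows[2,4) x cols[0,8) = 2x8
Op 3 fold_right: fold axis v@4; visible region now rows[2,4) x cols[4,8) = 2x4
Op 4 cut(1, 3): punch at orig (3,7); cuts so far [(3, 7)]; region rows[2,4) x cols[4,8) = 2x4
Unfold 1 (reflect across v@4): 2 holes -> [(3, 0), (3, 7)]
Unfold 2 (reflect across h@2): 4 holes -> [(0, 0), (0, 7), (3, 0), (3, 7)]
Unfold 3 (reflect across h@4): 8 holes -> [(0, 0), (0, 7), (3, 0), (3, 7), (4, 0), (4, 7), (7, 0), (7, 7)]

Answer: 8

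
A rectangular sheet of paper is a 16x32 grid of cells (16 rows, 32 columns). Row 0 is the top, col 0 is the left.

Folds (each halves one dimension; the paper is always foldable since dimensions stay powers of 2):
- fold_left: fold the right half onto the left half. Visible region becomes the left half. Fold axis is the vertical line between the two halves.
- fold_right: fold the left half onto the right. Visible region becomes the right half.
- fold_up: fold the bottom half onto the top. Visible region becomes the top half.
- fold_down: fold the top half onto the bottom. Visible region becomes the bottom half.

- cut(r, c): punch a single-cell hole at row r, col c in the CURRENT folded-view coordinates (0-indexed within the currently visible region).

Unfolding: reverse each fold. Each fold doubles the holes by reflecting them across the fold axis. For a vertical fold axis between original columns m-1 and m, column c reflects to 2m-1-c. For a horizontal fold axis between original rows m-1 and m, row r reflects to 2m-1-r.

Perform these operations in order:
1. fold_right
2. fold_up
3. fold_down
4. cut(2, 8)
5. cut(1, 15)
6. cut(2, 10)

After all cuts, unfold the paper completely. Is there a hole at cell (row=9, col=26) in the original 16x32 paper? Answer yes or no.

Op 1 fold_right: fold axis v@16; visible region now rows[0,16) x cols[16,32) = 16x16
Op 2 fold_up: fold axis h@8; visible region now rows[0,8) x cols[16,32) = 8x16
Op 3 fold_down: fold axis h@4; visible region now rows[4,8) x cols[16,32) = 4x16
Op 4 cut(2, 8): punch at orig (6,24); cuts so far [(6, 24)]; region rows[4,8) x cols[16,32) = 4x16
Op 5 cut(1, 15): punch at orig (5,31); cuts so far [(5, 31), (6, 24)]; region rows[4,8) x cols[16,32) = 4x16
Op 6 cut(2, 10): punch at orig (6,26); cuts so far [(5, 31), (6, 24), (6, 26)]; region rows[4,8) x cols[16,32) = 4x16
Unfold 1 (reflect across h@4): 6 holes -> [(1, 24), (1, 26), (2, 31), (5, 31), (6, 24), (6, 26)]
Unfold 2 (reflect across h@8): 12 holes -> [(1, 24), (1, 26), (2, 31), (5, 31), (6, 24), (6, 26), (9, 24), (9, 26), (10, 31), (13, 31), (14, 24), (14, 26)]
Unfold 3 (reflect across v@16): 24 holes -> [(1, 5), (1, 7), (1, 24), (1, 26), (2, 0), (2, 31), (5, 0), (5, 31), (6, 5), (6, 7), (6, 24), (6, 26), (9, 5), (9, 7), (9, 24), (9, 26), (10, 0), (10, 31), (13, 0), (13, 31), (14, 5), (14, 7), (14, 24), (14, 26)]
Holes: [(1, 5), (1, 7), (1, 24), (1, 26), (2, 0), (2, 31), (5, 0), (5, 31), (6, 5), (6, 7), (6, 24), (6, 26), (9, 5), (9, 7), (9, 24), (9, 26), (10, 0), (10, 31), (13, 0), (13, 31), (14, 5), (14, 7), (14, 24), (14, 26)]

Answer: yes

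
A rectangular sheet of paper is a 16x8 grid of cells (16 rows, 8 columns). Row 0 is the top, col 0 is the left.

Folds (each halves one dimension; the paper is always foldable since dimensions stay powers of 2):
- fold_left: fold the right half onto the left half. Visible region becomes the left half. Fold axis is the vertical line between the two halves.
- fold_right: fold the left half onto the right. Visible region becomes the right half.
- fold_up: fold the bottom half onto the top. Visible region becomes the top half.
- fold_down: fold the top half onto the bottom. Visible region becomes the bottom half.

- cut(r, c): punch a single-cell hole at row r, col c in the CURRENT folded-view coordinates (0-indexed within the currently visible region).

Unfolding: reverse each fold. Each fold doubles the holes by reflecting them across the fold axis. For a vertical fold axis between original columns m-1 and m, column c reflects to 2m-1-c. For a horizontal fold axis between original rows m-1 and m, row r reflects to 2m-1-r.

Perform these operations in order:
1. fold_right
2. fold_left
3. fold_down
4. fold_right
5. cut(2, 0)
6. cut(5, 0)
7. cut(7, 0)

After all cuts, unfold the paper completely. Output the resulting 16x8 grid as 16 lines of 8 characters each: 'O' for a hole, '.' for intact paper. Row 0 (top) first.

Answer: OOOOOOOO
........
OOOOOOOO
........
........
OOOOOOOO
........
........
........
........
OOOOOOOO
........
........
OOOOOOOO
........
OOOOOOOO

Derivation:
Op 1 fold_right: fold axis v@4; visible region now rows[0,16) x cols[4,8) = 16x4
Op 2 fold_left: fold axis v@6; visible region now rows[0,16) x cols[4,6) = 16x2
Op 3 fold_down: fold axis h@8; visible region now rows[8,16) x cols[4,6) = 8x2
Op 4 fold_right: fold axis v@5; visible region now rows[8,16) x cols[5,6) = 8x1
Op 5 cut(2, 0): punch at orig (10,5); cuts so far [(10, 5)]; region rows[8,16) x cols[5,6) = 8x1
Op 6 cut(5, 0): punch at orig (13,5); cuts so far [(10, 5), (13, 5)]; region rows[8,16) x cols[5,6) = 8x1
Op 7 cut(7, 0): punch at orig (15,5); cuts so far [(10, 5), (13, 5), (15, 5)]; region rows[8,16) x cols[5,6) = 8x1
Unfold 1 (reflect across v@5): 6 holes -> [(10, 4), (10, 5), (13, 4), (13, 5), (15, 4), (15, 5)]
Unfold 2 (reflect across h@8): 12 holes -> [(0, 4), (0, 5), (2, 4), (2, 5), (5, 4), (5, 5), (10, 4), (10, 5), (13, 4), (13, 5), (15, 4), (15, 5)]
Unfold 3 (reflect across v@6): 24 holes -> [(0, 4), (0, 5), (0, 6), (0, 7), (2, 4), (2, 5), (2, 6), (2, 7), (5, 4), (5, 5), (5, 6), (5, 7), (10, 4), (10, 5), (10, 6), (10, 7), (13, 4), (13, 5), (13, 6), (13, 7), (15, 4), (15, 5), (15, 6), (15, 7)]
Unfold 4 (reflect across v@4): 48 holes -> [(0, 0), (0, 1), (0, 2), (0, 3), (0, 4), (0, 5), (0, 6), (0, 7), (2, 0), (2, 1), (2, 2), (2, 3), (2, 4), (2, 5), (2, 6), (2, 7), (5, 0), (5, 1), (5, 2), (5, 3), (5, 4), (5, 5), (5, 6), (5, 7), (10, 0), (10, 1), (10, 2), (10, 3), (10, 4), (10, 5), (10, 6), (10, 7), (13, 0), (13, 1), (13, 2), (13, 3), (13, 4), (13, 5), (13, 6), (13, 7), (15, 0), (15, 1), (15, 2), (15, 3), (15, 4), (15, 5), (15, 6), (15, 7)]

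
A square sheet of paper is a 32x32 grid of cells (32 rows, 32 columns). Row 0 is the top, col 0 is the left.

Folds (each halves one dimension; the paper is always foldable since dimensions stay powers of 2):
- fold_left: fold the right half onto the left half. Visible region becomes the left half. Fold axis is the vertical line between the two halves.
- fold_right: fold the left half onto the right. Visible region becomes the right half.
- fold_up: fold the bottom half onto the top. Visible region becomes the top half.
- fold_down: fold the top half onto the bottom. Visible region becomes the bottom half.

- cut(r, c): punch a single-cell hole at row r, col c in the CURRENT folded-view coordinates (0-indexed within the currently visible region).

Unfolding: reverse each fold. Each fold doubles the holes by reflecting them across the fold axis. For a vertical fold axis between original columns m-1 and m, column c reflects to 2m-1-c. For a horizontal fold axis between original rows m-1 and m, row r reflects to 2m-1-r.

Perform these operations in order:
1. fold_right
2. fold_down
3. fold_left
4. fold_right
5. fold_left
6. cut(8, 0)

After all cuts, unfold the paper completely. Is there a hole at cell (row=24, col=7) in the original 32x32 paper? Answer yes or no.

Answer: yes

Derivation:
Op 1 fold_right: fold axis v@16; visible region now rows[0,32) x cols[16,32) = 32x16
Op 2 fold_down: fold axis h@16; visible region now rows[16,32) x cols[16,32) = 16x16
Op 3 fold_left: fold axis v@24; visible region now rows[16,32) x cols[16,24) = 16x8
Op 4 fold_right: fold axis v@20; visible region now rows[16,32) x cols[20,24) = 16x4
Op 5 fold_left: fold axis v@22; visible region now rows[16,32) x cols[20,22) = 16x2
Op 6 cut(8, 0): punch at orig (24,20); cuts so far [(24, 20)]; region rows[16,32) x cols[20,22) = 16x2
Unfold 1 (reflect across v@22): 2 holes -> [(24, 20), (24, 23)]
Unfold 2 (reflect across v@20): 4 holes -> [(24, 16), (24, 19), (24, 20), (24, 23)]
Unfold 3 (reflect across v@24): 8 holes -> [(24, 16), (24, 19), (24, 20), (24, 23), (24, 24), (24, 27), (24, 28), (24, 31)]
Unfold 4 (reflect across h@16): 16 holes -> [(7, 16), (7, 19), (7, 20), (7, 23), (7, 24), (7, 27), (7, 28), (7, 31), (24, 16), (24, 19), (24, 20), (24, 23), (24, 24), (24, 27), (24, 28), (24, 31)]
Unfold 5 (reflect across v@16): 32 holes -> [(7, 0), (7, 3), (7, 4), (7, 7), (7, 8), (7, 11), (7, 12), (7, 15), (7, 16), (7, 19), (7, 20), (7, 23), (7, 24), (7, 27), (7, 28), (7, 31), (24, 0), (24, 3), (24, 4), (24, 7), (24, 8), (24, 11), (24, 12), (24, 15), (24, 16), (24, 19), (24, 20), (24, 23), (24, 24), (24, 27), (24, 28), (24, 31)]
Holes: [(7, 0), (7, 3), (7, 4), (7, 7), (7, 8), (7, 11), (7, 12), (7, 15), (7, 16), (7, 19), (7, 20), (7, 23), (7, 24), (7, 27), (7, 28), (7, 31), (24, 0), (24, 3), (24, 4), (24, 7), (24, 8), (24, 11), (24, 12), (24, 15), (24, 16), (24, 19), (24, 20), (24, 23), (24, 24), (24, 27), (24, 28), (24, 31)]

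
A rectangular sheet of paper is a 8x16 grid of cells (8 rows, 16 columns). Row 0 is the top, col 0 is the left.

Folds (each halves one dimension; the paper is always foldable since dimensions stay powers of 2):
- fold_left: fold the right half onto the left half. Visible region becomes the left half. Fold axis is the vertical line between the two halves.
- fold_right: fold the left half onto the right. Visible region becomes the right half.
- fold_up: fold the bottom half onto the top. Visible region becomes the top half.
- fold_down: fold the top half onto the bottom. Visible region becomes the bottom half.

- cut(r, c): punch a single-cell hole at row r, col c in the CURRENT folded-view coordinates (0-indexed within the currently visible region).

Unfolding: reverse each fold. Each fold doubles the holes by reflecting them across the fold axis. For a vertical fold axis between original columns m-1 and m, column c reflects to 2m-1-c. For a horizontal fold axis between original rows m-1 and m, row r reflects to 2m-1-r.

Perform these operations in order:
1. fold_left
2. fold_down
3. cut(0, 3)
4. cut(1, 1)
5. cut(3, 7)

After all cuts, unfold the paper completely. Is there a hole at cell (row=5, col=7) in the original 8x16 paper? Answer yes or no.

Answer: no

Derivation:
Op 1 fold_left: fold axis v@8; visible region now rows[0,8) x cols[0,8) = 8x8
Op 2 fold_down: fold axis h@4; visible region now rows[4,8) x cols[0,8) = 4x8
Op 3 cut(0, 3): punch at orig (4,3); cuts so far [(4, 3)]; region rows[4,8) x cols[0,8) = 4x8
Op 4 cut(1, 1): punch at orig (5,1); cuts so far [(4, 3), (5, 1)]; region rows[4,8) x cols[0,8) = 4x8
Op 5 cut(3, 7): punch at orig (7,7); cuts so far [(4, 3), (5, 1), (7, 7)]; region rows[4,8) x cols[0,8) = 4x8
Unfold 1 (reflect across h@4): 6 holes -> [(0, 7), (2, 1), (3, 3), (4, 3), (5, 1), (7, 7)]
Unfold 2 (reflect across v@8): 12 holes -> [(0, 7), (0, 8), (2, 1), (2, 14), (3, 3), (3, 12), (4, 3), (4, 12), (5, 1), (5, 14), (7, 7), (7, 8)]
Holes: [(0, 7), (0, 8), (2, 1), (2, 14), (3, 3), (3, 12), (4, 3), (4, 12), (5, 1), (5, 14), (7, 7), (7, 8)]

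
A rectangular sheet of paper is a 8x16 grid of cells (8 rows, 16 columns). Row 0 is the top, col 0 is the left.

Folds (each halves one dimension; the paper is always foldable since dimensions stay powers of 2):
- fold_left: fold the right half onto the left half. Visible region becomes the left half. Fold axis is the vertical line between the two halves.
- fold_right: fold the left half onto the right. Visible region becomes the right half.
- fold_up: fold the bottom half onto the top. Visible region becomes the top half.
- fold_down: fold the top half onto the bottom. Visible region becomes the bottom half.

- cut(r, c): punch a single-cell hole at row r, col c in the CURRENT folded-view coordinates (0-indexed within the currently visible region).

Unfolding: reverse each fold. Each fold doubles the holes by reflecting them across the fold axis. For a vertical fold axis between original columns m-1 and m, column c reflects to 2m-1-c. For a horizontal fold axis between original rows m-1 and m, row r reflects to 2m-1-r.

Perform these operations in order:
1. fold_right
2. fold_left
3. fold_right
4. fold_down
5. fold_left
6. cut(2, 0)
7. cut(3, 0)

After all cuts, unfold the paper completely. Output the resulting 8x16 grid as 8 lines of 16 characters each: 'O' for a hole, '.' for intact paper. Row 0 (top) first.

Op 1 fold_right: fold axis v@8; visible region now rows[0,8) x cols[8,16) = 8x8
Op 2 fold_left: fold axis v@12; visible region now rows[0,8) x cols[8,12) = 8x4
Op 3 fold_right: fold axis v@10; visible region now rows[0,8) x cols[10,12) = 8x2
Op 4 fold_down: fold axis h@4; visible region now rows[4,8) x cols[10,12) = 4x2
Op 5 fold_left: fold axis v@11; visible region now rows[4,8) x cols[10,11) = 4x1
Op 6 cut(2, 0): punch at orig (6,10); cuts so far [(6, 10)]; region rows[4,8) x cols[10,11) = 4x1
Op 7 cut(3, 0): punch at orig (7,10); cuts so far [(6, 10), (7, 10)]; region rows[4,8) x cols[10,11) = 4x1
Unfold 1 (reflect across v@11): 4 holes -> [(6, 10), (6, 11), (7, 10), (7, 11)]
Unfold 2 (reflect across h@4): 8 holes -> [(0, 10), (0, 11), (1, 10), (1, 11), (6, 10), (6, 11), (7, 10), (7, 11)]
Unfold 3 (reflect across v@10): 16 holes -> [(0, 8), (0, 9), (0, 10), (0, 11), (1, 8), (1, 9), (1, 10), (1, 11), (6, 8), (6, 9), (6, 10), (6, 11), (7, 8), (7, 9), (7, 10), (7, 11)]
Unfold 4 (reflect across v@12): 32 holes -> [(0, 8), (0, 9), (0, 10), (0, 11), (0, 12), (0, 13), (0, 14), (0, 15), (1, 8), (1, 9), (1, 10), (1, 11), (1, 12), (1, 13), (1, 14), (1, 15), (6, 8), (6, 9), (6, 10), (6, 11), (6, 12), (6, 13), (6, 14), (6, 15), (7, 8), (7, 9), (7, 10), (7, 11), (7, 12), (7, 13), (7, 14), (7, 15)]
Unfold 5 (reflect across v@8): 64 holes -> [(0, 0), (0, 1), (0, 2), (0, 3), (0, 4), (0, 5), (0, 6), (0, 7), (0, 8), (0, 9), (0, 10), (0, 11), (0, 12), (0, 13), (0, 14), (0, 15), (1, 0), (1, 1), (1, 2), (1, 3), (1, 4), (1, 5), (1, 6), (1, 7), (1, 8), (1, 9), (1, 10), (1, 11), (1, 12), (1, 13), (1, 14), (1, 15), (6, 0), (6, 1), (6, 2), (6, 3), (6, 4), (6, 5), (6, 6), (6, 7), (6, 8), (6, 9), (6, 10), (6, 11), (6, 12), (6, 13), (6, 14), (6, 15), (7, 0), (7, 1), (7, 2), (7, 3), (7, 4), (7, 5), (7, 6), (7, 7), (7, 8), (7, 9), (7, 10), (7, 11), (7, 12), (7, 13), (7, 14), (7, 15)]

Answer: OOOOOOOOOOOOOOOO
OOOOOOOOOOOOOOOO
................
................
................
................
OOOOOOOOOOOOOOOO
OOOOOOOOOOOOOOOO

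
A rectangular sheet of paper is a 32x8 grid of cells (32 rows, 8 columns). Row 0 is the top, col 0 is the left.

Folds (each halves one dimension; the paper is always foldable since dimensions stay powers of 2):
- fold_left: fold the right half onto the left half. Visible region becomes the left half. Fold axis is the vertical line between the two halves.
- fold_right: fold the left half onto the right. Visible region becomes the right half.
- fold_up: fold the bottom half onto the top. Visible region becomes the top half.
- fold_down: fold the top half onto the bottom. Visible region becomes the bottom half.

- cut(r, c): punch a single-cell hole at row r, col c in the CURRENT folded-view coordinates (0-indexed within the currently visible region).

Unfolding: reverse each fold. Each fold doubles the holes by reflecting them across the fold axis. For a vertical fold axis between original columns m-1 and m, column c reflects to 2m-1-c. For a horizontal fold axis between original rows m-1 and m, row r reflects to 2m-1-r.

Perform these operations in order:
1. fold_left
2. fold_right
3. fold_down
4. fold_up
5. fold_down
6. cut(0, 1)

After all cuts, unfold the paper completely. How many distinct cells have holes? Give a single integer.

Answer: 32

Derivation:
Op 1 fold_left: fold axis v@4; visible region now rows[0,32) x cols[0,4) = 32x4
Op 2 fold_right: fold axis v@2; visible region now rows[0,32) x cols[2,4) = 32x2
Op 3 fold_down: fold axis h@16; visible region now rows[16,32) x cols[2,4) = 16x2
Op 4 fold_up: fold axis h@24; visible region now rows[16,24) x cols[2,4) = 8x2
Op 5 fold_down: fold axis h@20; visible region now rows[20,24) x cols[2,4) = 4x2
Op 6 cut(0, 1): punch at orig (20,3); cuts so far [(20, 3)]; region rows[20,24) x cols[2,4) = 4x2
Unfold 1 (reflect across h@20): 2 holes -> [(19, 3), (20, 3)]
Unfold 2 (reflect across h@24): 4 holes -> [(19, 3), (20, 3), (27, 3), (28, 3)]
Unfold 3 (reflect across h@16): 8 holes -> [(3, 3), (4, 3), (11, 3), (12, 3), (19, 3), (20, 3), (27, 3), (28, 3)]
Unfold 4 (reflect across v@2): 16 holes -> [(3, 0), (3, 3), (4, 0), (4, 3), (11, 0), (11, 3), (12, 0), (12, 3), (19, 0), (19, 3), (20, 0), (20, 3), (27, 0), (27, 3), (28, 0), (28, 3)]
Unfold 5 (reflect across v@4): 32 holes -> [(3, 0), (3, 3), (3, 4), (3, 7), (4, 0), (4, 3), (4, 4), (4, 7), (11, 0), (11, 3), (11, 4), (11, 7), (12, 0), (12, 3), (12, 4), (12, 7), (19, 0), (19, 3), (19, 4), (19, 7), (20, 0), (20, 3), (20, 4), (20, 7), (27, 0), (27, 3), (27, 4), (27, 7), (28, 0), (28, 3), (28, 4), (28, 7)]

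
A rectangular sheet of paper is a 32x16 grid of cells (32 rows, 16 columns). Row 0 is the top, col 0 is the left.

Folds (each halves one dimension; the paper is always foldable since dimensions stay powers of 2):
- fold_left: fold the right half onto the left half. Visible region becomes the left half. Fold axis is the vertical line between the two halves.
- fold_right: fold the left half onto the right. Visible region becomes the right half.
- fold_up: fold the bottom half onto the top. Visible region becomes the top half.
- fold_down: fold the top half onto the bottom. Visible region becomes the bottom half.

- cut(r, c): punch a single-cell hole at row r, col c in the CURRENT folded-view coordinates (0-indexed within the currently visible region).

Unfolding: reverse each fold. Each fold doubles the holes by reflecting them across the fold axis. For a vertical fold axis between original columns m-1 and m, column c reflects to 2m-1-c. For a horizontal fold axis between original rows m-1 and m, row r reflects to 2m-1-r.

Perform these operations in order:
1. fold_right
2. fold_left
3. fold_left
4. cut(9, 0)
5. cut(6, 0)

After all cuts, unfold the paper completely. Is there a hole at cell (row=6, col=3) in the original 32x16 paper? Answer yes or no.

Answer: yes

Derivation:
Op 1 fold_right: fold axis v@8; visible region now rows[0,32) x cols[8,16) = 32x8
Op 2 fold_left: fold axis v@12; visible region now rows[0,32) x cols[8,12) = 32x4
Op 3 fold_left: fold axis v@10; visible region now rows[0,32) x cols[8,10) = 32x2
Op 4 cut(9, 0): punch at orig (9,8); cuts so far [(9, 8)]; region rows[0,32) x cols[8,10) = 32x2
Op 5 cut(6, 0): punch at orig (6,8); cuts so far [(6, 8), (9, 8)]; region rows[0,32) x cols[8,10) = 32x2
Unfold 1 (reflect across v@10): 4 holes -> [(6, 8), (6, 11), (9, 8), (9, 11)]
Unfold 2 (reflect across v@12): 8 holes -> [(6, 8), (6, 11), (6, 12), (6, 15), (9, 8), (9, 11), (9, 12), (9, 15)]
Unfold 3 (reflect across v@8): 16 holes -> [(6, 0), (6, 3), (6, 4), (6, 7), (6, 8), (6, 11), (6, 12), (6, 15), (9, 0), (9, 3), (9, 4), (9, 7), (9, 8), (9, 11), (9, 12), (9, 15)]
Holes: [(6, 0), (6, 3), (6, 4), (6, 7), (6, 8), (6, 11), (6, 12), (6, 15), (9, 0), (9, 3), (9, 4), (9, 7), (9, 8), (9, 11), (9, 12), (9, 15)]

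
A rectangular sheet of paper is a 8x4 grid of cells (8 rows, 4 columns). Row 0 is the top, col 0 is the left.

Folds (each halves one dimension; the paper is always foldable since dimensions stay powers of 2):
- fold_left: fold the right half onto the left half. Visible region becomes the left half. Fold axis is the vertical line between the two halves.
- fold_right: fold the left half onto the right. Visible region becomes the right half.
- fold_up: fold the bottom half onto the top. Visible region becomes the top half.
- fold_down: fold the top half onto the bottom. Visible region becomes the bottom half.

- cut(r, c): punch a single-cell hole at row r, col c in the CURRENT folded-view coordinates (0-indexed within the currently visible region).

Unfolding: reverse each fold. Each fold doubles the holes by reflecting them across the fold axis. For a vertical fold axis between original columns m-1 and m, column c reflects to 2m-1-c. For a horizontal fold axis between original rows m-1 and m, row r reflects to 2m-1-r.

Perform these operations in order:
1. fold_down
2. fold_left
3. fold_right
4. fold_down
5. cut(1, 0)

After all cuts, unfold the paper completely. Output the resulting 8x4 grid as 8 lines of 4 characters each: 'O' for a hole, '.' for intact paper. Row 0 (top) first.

Op 1 fold_down: fold axis h@4; visible region now rows[4,8) x cols[0,4) = 4x4
Op 2 fold_left: fold axis v@2; visible region now rows[4,8) x cols[0,2) = 4x2
Op 3 fold_right: fold axis v@1; visible region now rows[4,8) x cols[1,2) = 4x1
Op 4 fold_down: fold axis h@6; visible region now rows[6,8) x cols[1,2) = 2x1
Op 5 cut(1, 0): punch at orig (7,1); cuts so far [(7, 1)]; region rows[6,8) x cols[1,2) = 2x1
Unfold 1 (reflect across h@6): 2 holes -> [(4, 1), (7, 1)]
Unfold 2 (reflect across v@1): 4 holes -> [(4, 0), (4, 1), (7, 0), (7, 1)]
Unfold 3 (reflect across v@2): 8 holes -> [(4, 0), (4, 1), (4, 2), (4, 3), (7, 0), (7, 1), (7, 2), (7, 3)]
Unfold 4 (reflect across h@4): 16 holes -> [(0, 0), (0, 1), (0, 2), (0, 3), (3, 0), (3, 1), (3, 2), (3, 3), (4, 0), (4, 1), (4, 2), (4, 3), (7, 0), (7, 1), (7, 2), (7, 3)]

Answer: OOOO
....
....
OOOO
OOOO
....
....
OOOO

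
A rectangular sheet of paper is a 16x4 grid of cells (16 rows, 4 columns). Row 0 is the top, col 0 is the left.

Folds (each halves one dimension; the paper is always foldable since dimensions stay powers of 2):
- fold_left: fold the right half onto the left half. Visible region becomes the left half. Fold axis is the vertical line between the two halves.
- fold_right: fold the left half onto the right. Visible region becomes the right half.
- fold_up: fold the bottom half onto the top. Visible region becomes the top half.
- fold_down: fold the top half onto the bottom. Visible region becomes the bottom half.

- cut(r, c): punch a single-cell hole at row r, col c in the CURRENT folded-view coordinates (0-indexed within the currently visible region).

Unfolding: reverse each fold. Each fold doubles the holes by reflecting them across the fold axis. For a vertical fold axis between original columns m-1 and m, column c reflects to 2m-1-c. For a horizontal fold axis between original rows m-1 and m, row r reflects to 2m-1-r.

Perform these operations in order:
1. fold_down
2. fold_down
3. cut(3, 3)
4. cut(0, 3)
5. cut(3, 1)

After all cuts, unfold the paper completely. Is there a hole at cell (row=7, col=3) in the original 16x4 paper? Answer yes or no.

Answer: yes

Derivation:
Op 1 fold_down: fold axis h@8; visible region now rows[8,16) x cols[0,4) = 8x4
Op 2 fold_down: fold axis h@12; visible region now rows[12,16) x cols[0,4) = 4x4
Op 3 cut(3, 3): punch at orig (15,3); cuts so far [(15, 3)]; region rows[12,16) x cols[0,4) = 4x4
Op 4 cut(0, 3): punch at orig (12,3); cuts so far [(12, 3), (15, 3)]; region rows[12,16) x cols[0,4) = 4x4
Op 5 cut(3, 1): punch at orig (15,1); cuts so far [(12, 3), (15, 1), (15, 3)]; region rows[12,16) x cols[0,4) = 4x4
Unfold 1 (reflect across h@12): 6 holes -> [(8, 1), (8, 3), (11, 3), (12, 3), (15, 1), (15, 3)]
Unfold 2 (reflect across h@8): 12 holes -> [(0, 1), (0, 3), (3, 3), (4, 3), (7, 1), (7, 3), (8, 1), (8, 3), (11, 3), (12, 3), (15, 1), (15, 3)]
Holes: [(0, 1), (0, 3), (3, 3), (4, 3), (7, 1), (7, 3), (8, 1), (8, 3), (11, 3), (12, 3), (15, 1), (15, 3)]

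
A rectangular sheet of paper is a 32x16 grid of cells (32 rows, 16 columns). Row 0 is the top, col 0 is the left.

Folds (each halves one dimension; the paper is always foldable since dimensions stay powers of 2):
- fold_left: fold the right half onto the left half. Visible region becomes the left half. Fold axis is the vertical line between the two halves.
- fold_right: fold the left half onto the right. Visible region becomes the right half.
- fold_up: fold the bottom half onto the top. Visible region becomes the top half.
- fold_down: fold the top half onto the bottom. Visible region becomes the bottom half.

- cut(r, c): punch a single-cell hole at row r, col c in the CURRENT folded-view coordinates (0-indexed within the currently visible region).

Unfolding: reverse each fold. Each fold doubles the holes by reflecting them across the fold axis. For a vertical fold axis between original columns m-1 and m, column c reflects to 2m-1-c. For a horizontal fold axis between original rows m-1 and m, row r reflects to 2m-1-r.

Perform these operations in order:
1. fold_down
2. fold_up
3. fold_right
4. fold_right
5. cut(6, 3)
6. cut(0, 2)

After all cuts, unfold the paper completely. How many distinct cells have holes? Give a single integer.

Op 1 fold_down: fold axis h@16; visible region now rows[16,32) x cols[0,16) = 16x16
Op 2 fold_up: fold axis h@24; visible region now rows[16,24) x cols[0,16) = 8x16
Op 3 fold_right: fold axis v@8; visible region now rows[16,24) x cols[8,16) = 8x8
Op 4 fold_right: fold axis v@12; visible region now rows[16,24) x cols[12,16) = 8x4
Op 5 cut(6, 3): punch at orig (22,15); cuts so far [(22, 15)]; region rows[16,24) x cols[12,16) = 8x4
Op 6 cut(0, 2): punch at orig (16,14); cuts so far [(16, 14), (22, 15)]; region rows[16,24) x cols[12,16) = 8x4
Unfold 1 (reflect across v@12): 4 holes -> [(16, 9), (16, 14), (22, 8), (22, 15)]
Unfold 2 (reflect across v@8): 8 holes -> [(16, 1), (16, 6), (16, 9), (16, 14), (22, 0), (22, 7), (22, 8), (22, 15)]
Unfold 3 (reflect across h@24): 16 holes -> [(16, 1), (16, 6), (16, 9), (16, 14), (22, 0), (22, 7), (22, 8), (22, 15), (25, 0), (25, 7), (25, 8), (25, 15), (31, 1), (31, 6), (31, 9), (31, 14)]
Unfold 4 (reflect across h@16): 32 holes -> [(0, 1), (0, 6), (0, 9), (0, 14), (6, 0), (6, 7), (6, 8), (6, 15), (9, 0), (9, 7), (9, 8), (9, 15), (15, 1), (15, 6), (15, 9), (15, 14), (16, 1), (16, 6), (16, 9), (16, 14), (22, 0), (22, 7), (22, 8), (22, 15), (25, 0), (25, 7), (25, 8), (25, 15), (31, 1), (31, 6), (31, 9), (31, 14)]

Answer: 32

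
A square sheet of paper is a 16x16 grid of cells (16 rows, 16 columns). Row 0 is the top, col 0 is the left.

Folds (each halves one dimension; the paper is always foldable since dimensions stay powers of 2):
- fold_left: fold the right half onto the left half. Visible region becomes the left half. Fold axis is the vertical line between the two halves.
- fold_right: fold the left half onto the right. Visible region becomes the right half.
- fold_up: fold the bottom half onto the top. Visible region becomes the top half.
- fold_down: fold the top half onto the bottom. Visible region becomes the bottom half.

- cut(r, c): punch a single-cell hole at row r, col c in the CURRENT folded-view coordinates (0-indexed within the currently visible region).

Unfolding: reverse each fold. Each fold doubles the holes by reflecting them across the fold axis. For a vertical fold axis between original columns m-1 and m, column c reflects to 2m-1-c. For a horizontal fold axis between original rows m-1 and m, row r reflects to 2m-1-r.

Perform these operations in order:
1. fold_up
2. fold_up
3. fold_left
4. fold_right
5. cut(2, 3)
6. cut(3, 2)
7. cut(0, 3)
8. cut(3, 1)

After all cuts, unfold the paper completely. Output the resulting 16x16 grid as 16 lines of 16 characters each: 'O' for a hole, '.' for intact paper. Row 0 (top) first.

Answer: O......OO......O
................
O......OO......O
.OO..OO..OO..OO.
.OO..OO..OO..OO.
O......OO......O
................
O......OO......O
O......OO......O
................
O......OO......O
.OO..OO..OO..OO.
.OO..OO..OO..OO.
O......OO......O
................
O......OO......O

Derivation:
Op 1 fold_up: fold axis h@8; visible region now rows[0,8) x cols[0,16) = 8x16
Op 2 fold_up: fold axis h@4; visible region now rows[0,4) x cols[0,16) = 4x16
Op 3 fold_left: fold axis v@8; visible region now rows[0,4) x cols[0,8) = 4x8
Op 4 fold_right: fold axis v@4; visible region now rows[0,4) x cols[4,8) = 4x4
Op 5 cut(2, 3): punch at orig (2,7); cuts so far [(2, 7)]; region rows[0,4) x cols[4,8) = 4x4
Op 6 cut(3, 2): punch at orig (3,6); cuts so far [(2, 7), (3, 6)]; region rows[0,4) x cols[4,8) = 4x4
Op 7 cut(0, 3): punch at orig (0,7); cuts so far [(0, 7), (2, 7), (3, 6)]; region rows[0,4) x cols[4,8) = 4x4
Op 8 cut(3, 1): punch at orig (3,5); cuts so far [(0, 7), (2, 7), (3, 5), (3, 6)]; region rows[0,4) x cols[4,8) = 4x4
Unfold 1 (reflect across v@4): 8 holes -> [(0, 0), (0, 7), (2, 0), (2, 7), (3, 1), (3, 2), (3, 5), (3, 6)]
Unfold 2 (reflect across v@8): 16 holes -> [(0, 0), (0, 7), (0, 8), (0, 15), (2, 0), (2, 7), (2, 8), (2, 15), (3, 1), (3, 2), (3, 5), (3, 6), (3, 9), (3, 10), (3, 13), (3, 14)]
Unfold 3 (reflect across h@4): 32 holes -> [(0, 0), (0, 7), (0, 8), (0, 15), (2, 0), (2, 7), (2, 8), (2, 15), (3, 1), (3, 2), (3, 5), (3, 6), (3, 9), (3, 10), (3, 13), (3, 14), (4, 1), (4, 2), (4, 5), (4, 6), (4, 9), (4, 10), (4, 13), (4, 14), (5, 0), (5, 7), (5, 8), (5, 15), (7, 0), (7, 7), (7, 8), (7, 15)]
Unfold 4 (reflect across h@8): 64 holes -> [(0, 0), (0, 7), (0, 8), (0, 15), (2, 0), (2, 7), (2, 8), (2, 15), (3, 1), (3, 2), (3, 5), (3, 6), (3, 9), (3, 10), (3, 13), (3, 14), (4, 1), (4, 2), (4, 5), (4, 6), (4, 9), (4, 10), (4, 13), (4, 14), (5, 0), (5, 7), (5, 8), (5, 15), (7, 0), (7, 7), (7, 8), (7, 15), (8, 0), (8, 7), (8, 8), (8, 15), (10, 0), (10, 7), (10, 8), (10, 15), (11, 1), (11, 2), (11, 5), (11, 6), (11, 9), (11, 10), (11, 13), (11, 14), (12, 1), (12, 2), (12, 5), (12, 6), (12, 9), (12, 10), (12, 13), (12, 14), (13, 0), (13, 7), (13, 8), (13, 15), (15, 0), (15, 7), (15, 8), (15, 15)]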